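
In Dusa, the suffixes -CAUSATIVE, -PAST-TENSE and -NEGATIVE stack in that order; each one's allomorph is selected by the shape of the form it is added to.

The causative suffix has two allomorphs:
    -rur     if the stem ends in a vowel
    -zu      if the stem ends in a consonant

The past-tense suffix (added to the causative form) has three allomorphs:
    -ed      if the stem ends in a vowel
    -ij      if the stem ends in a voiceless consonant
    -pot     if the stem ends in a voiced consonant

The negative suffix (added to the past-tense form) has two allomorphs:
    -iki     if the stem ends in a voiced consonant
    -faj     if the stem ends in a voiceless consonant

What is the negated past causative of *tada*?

The final sound of *tada* is /a/, which is a vowel, so the causative suffix is -rur, giving *tadarur*.
The causative form *tadarur* — final sound /r/ (a voiced consonant) → -pot → *tadarurpot*.
The final consonant of the past-tense form *tadarurpot* is /t/, which is voiceless, so the negative suffix is -faj, giving *tadarurpotfaj*.

tadarurpotfaj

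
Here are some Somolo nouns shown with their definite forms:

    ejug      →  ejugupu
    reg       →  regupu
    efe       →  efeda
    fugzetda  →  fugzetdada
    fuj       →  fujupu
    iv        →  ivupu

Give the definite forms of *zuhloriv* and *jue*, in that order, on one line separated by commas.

zuhlorivupu, jueda

The pattern is consonant vs. vowel: -upu when the stem ends in a consonant (*ejug*, *reg*, *fuj*, *iv*); -da when the stem ends in a vowel (*efe*, *fugzetda*).
Since the final sound of *zuhloriv* is /v/ (a consonant), it takes -upu, giving *zuhlorivupu*.
The final sound of *jue* is /e/, which is a vowel, so the suffix is -da, giving *jueda*.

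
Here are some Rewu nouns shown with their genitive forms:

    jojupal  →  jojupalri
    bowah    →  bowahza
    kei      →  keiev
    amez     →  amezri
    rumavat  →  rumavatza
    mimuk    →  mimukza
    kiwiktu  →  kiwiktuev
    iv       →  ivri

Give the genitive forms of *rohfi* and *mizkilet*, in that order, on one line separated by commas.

rohfiev, mizkiletza

The suffix is conditioned by the final sound: -za when the stem ends in a voiceless consonant (*bowah*, *rumavat*, *mimuk*); -ri when the stem ends in a voiced consonant (*jojupal*, *amez*, *iv*); -ev when the stem ends in a vowel (*kei*, *kiwiktu*).
Since the final sound of *rohfi* is /i/ (a vowel), it takes -ev, giving *rohfiev*.
The final sound of *mizkilet* is /t/, which is a voiceless consonant, so the suffix is -za, giving *mizkiletza*.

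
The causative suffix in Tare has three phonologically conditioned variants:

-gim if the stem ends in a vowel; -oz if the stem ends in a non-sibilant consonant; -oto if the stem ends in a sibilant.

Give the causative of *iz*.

The final sound of *iz* is /z/, which is a sibilant, so the suffix is -oto, giving *izoto*.

izoto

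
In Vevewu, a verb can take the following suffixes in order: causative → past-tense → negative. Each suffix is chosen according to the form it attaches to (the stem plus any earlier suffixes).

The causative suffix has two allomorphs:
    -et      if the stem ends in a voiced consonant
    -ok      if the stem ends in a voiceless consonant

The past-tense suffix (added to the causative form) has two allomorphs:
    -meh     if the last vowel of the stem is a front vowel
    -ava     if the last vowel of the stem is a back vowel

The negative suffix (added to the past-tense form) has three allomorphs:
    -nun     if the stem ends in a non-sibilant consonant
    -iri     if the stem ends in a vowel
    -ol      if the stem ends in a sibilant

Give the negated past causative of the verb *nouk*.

*nouk*: final consonant = /k/, voiceless → -ok → *noukok*.
The last vowel of the causative form *noukok* is /o/, which is a back vowel, so the past-tense suffix is -ava, giving *noukokava*.
The past-tense form *noukokava* — final sound /a/ (a vowel) → -iri → *noukokavairi*.

noukokavairi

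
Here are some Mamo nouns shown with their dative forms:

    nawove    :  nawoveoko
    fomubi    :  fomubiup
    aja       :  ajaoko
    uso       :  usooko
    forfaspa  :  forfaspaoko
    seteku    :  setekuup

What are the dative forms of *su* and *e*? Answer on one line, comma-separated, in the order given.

The suffix is conditioned by the last vowel: -up when the last vowel of the stem is a high vowel (*fomubi*, *seteku*); -oko when the last vowel of the stem is a non-high vowel (*nawove*, *aja*, *uso*, *forfaspa*).
The last vowel of *su* is /u/, which is a high vowel, so the suffix is -up, giving *suup*.
*e* — last vowel /e/ (a non-high vowel) → -oko → *eoko*.

suup, eoko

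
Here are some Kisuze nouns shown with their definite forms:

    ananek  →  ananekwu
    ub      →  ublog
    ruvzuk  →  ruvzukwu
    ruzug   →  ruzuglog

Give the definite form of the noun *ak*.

The suffix is conditioned by the final consonant: -wu when the stem ends in a voiceless consonant (*ananek*, *ruvzuk*); -log when the stem ends in a voiced consonant (*ub*, *ruzug*).
*ak* — final consonant /k/ (voiceless) → -wu → *akwu*.

akwu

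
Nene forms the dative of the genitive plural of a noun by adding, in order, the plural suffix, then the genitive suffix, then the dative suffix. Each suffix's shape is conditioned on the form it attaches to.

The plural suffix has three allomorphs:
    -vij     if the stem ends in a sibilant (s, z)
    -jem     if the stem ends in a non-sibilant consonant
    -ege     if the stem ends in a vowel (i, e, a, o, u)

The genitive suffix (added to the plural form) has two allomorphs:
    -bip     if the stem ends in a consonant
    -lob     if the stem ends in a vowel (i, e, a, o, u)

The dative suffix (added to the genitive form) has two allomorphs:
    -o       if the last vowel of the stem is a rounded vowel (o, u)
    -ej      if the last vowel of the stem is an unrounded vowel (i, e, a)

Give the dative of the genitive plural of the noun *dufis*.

dufisvijbipej

The final sound of *dufis* is /s/, which is a sibilant, so the plural suffix is -vij, giving *dufisvij*.
The plural form *dufisvij* — final sound /j/ (a consonant) → -bip → *dufisvijbip*.
The genitive form *dufisvijbip*: last vowel = /i/, an unrounded vowel → -ej → *dufisvijbipej*.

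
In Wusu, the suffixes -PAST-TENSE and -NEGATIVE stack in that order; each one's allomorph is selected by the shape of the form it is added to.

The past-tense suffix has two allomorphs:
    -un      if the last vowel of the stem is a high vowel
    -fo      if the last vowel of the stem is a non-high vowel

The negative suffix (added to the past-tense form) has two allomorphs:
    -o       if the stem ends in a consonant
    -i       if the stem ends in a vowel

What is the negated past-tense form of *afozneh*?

afoznehfoi

*afozneh*: last vowel = /e/, a non-high vowel → -fo → *afoznehfo*.
The past-tense form *afoznehfo* — final sound /o/ (a vowel) → -i → *afoznehfoi*.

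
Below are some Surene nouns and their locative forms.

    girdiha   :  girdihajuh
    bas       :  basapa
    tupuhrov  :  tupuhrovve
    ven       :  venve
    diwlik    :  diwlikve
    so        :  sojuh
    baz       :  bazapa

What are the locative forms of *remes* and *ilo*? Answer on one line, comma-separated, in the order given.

The suffix is conditioned by the final sound: -apa when the stem ends in a sibilant (*bas*, *baz*); -ve when the stem ends in a non-sibilant consonant (*tupuhrov*, *ven*, *diwlik*); -juh when the stem ends in a vowel (*girdiha*, *so*).
The final sound of *remes* is /s/, which is a sibilant, so the suffix is -apa, giving *remesapa*.
*ilo*: final sound = /o/, a vowel → -juh → *ilojuh*.

remesapa, ilojuh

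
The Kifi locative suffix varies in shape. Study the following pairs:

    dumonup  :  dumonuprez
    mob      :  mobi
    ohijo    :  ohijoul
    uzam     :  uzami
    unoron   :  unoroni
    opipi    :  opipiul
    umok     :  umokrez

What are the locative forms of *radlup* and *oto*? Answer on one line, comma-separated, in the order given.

The alternation tracks the final sound of the stem — -rez when the stem ends in a voiceless consonant (*dumonup*, *umok*); -i when the stem ends in a voiced consonant (*mob*, *uzam*, *unoron*); -ul when the stem ends in a vowel (*ohijo*, *opipi*).
*radlup*: final sound = /p/, a voiceless consonant → -rez → *radluprez*.
*oto* — final sound /o/ (a vowel) → -ul → *otoul*.

radluprez, otoul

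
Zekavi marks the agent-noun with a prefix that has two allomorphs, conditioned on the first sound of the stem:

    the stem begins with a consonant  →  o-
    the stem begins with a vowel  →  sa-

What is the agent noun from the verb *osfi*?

saosfi

The first sound of *osfi* is /o/, which is a vowel, so the prefix is sa-, giving *saosfi*.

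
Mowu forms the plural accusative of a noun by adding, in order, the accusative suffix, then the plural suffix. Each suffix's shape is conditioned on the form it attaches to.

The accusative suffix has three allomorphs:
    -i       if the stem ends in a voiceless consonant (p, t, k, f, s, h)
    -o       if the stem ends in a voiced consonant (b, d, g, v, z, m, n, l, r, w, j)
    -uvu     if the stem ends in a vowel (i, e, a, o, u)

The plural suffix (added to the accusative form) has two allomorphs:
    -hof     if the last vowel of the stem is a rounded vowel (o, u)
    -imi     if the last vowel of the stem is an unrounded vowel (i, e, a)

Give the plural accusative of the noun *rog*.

The final sound of *rog* is /g/, which is a voiced consonant, so the accusative suffix is -o, giving *rogo*.
Since the last vowel of the accusative form *rogo* is /o/ (a rounded vowel), it takes -hof, giving *rogohof*.

rogohof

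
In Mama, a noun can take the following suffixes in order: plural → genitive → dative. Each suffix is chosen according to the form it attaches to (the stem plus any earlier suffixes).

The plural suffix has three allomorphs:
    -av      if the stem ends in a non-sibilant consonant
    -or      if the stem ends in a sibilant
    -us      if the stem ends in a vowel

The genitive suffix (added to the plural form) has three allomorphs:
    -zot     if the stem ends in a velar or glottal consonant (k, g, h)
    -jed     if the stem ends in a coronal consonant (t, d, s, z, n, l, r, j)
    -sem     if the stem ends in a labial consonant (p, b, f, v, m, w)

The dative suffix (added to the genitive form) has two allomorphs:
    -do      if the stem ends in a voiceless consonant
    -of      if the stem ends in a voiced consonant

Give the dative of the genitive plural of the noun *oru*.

*oru*: final sound = /u/, a vowel → -us → *oruus*.
The plural form *oruus*: final consonant = /s/, coronal → -jed → *oruusjed*.
The genitive form *oruusjed*: final consonant = /d/, voiced → -of → *oruusjedof*.

oruusjedof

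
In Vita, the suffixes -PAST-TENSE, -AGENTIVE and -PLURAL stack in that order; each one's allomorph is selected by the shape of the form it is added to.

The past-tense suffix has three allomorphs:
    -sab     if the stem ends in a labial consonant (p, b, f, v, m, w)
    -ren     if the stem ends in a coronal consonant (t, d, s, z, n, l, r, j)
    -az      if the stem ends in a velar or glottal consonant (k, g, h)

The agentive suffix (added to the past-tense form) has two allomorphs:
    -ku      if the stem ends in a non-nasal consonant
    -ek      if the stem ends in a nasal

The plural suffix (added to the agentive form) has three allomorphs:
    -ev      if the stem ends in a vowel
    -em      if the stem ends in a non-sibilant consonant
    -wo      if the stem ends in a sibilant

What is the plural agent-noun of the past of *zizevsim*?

zizevsimsabkuev

*zizevsim* — final consonant /m/ (labial) → -sab → *zizevsimsab*.
The past-tense form *zizevsimsab* — final consonant /b/ (non-nasal) → -ku → *zizevsimsabku*.
The agentive form *zizevsimsabku*: final sound = /u/, a vowel → -ev → *zizevsimsabkuev*.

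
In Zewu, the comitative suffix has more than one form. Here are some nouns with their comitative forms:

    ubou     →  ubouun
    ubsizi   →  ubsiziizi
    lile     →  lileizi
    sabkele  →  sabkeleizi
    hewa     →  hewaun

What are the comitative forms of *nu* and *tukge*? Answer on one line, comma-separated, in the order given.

nuun, tukgeizi

The suffix is conditioned by the last vowel: -izi when the last vowel of the stem is a front vowel (*ubsizi*, *lile*, *sabkele*); -un when the last vowel of the stem is a back vowel (*ubou*, *hewa*).
*nu* — last vowel /u/ (a back vowel) → -un → *nuun*.
*tukge* — last vowel /e/ (a front vowel) → -izi → *tukgeizi*.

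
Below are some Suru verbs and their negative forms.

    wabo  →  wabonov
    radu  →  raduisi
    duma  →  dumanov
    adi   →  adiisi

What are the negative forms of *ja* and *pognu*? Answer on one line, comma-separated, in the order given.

Looking at the last vowel of each stem: -isi when the last vowel of the stem is a high vowel (*radu*, *adi*); -nov when the last vowel of the stem is a non-high vowel (*wabo*, *duma*).
*ja*: last vowel = /a/, a non-high vowel → -nov → *janov*.
*pognu* — last vowel /u/ (a high vowel) → -isi → *pognuisi*.

janov, pognuisi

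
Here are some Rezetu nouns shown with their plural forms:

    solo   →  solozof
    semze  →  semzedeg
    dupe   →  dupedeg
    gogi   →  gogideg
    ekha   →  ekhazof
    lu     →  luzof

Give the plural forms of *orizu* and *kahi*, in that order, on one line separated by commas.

The pattern is front/back vowel harmony: -deg when the last vowel of the stem is a front vowel (*semze*, *dupe*, *gogi*); -zof when the last vowel of the stem is a back vowel (*solo*, *ekha*, *lu*).
The last vowel of *orizu* is /u/, which is a back vowel, so the suffix is -zof, giving *orizuzof*.
*kahi*: last vowel = /i/, a front vowel → -deg → *kahideg*.

orizuzof, kahideg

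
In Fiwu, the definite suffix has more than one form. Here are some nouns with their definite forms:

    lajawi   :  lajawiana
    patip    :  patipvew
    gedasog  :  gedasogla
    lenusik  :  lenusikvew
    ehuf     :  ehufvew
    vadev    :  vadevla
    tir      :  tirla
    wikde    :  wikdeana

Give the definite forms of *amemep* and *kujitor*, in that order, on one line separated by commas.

The pattern is voicing of the final sound: -vew when the stem ends in a voiceless consonant (*patip*, *lenusik*, *ehuf*); -la when the stem ends in a voiced consonant (*gedasog*, *vadev*, *tir*); -ana when the stem ends in a vowel (*lajawi*, *wikde*).
*amemep* — final sound /p/ (a voiceless consonant) → -vew → *amemepvew*.
Since the final sound of *kujitor* is /r/ (a voiced consonant), it takes -la, giving *kujitorla*.

amemepvew, kujitorla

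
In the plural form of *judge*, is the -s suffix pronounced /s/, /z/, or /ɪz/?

The stem *judge* ends in a sibilant (/s, z, ʃ, ʒ, tʃ, dʒ/).
The plural suffix surfaces as /ɪz/ after sibilants, /s/ after other voiceless consonants, and /z/ after other voiced sounds.
So the plural -s on *judge* is pronounced /ɪz/.

/ɪz/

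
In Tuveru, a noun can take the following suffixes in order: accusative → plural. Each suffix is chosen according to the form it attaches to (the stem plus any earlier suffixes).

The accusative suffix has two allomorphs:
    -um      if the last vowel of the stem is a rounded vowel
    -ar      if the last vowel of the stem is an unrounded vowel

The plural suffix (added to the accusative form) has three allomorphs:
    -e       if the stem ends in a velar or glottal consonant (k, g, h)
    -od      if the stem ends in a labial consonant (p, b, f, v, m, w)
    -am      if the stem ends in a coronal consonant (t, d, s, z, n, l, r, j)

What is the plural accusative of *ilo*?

iloumod

Since the last vowel of *ilo* is /o/ (a rounded vowel), it takes -um, giving *iloum*.
The final consonant of the accusative form *iloum* is /m/, which is labial, so the plural suffix is -od, giving *iloumod*.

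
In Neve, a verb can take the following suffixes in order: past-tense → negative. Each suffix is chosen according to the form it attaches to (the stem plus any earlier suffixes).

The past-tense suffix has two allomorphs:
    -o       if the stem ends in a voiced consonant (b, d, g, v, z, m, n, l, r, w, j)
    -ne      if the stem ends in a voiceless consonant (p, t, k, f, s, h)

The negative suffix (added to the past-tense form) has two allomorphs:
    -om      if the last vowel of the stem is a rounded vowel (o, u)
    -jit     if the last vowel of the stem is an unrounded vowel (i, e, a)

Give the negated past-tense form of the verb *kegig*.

kegigoom

*kegig*: final consonant = /g/, voiced → -o → *kegigo*.
The last vowel of the past-tense form *kegigo* is /o/, which is a rounded vowel, so the negative suffix is -om, giving *kegigoom*.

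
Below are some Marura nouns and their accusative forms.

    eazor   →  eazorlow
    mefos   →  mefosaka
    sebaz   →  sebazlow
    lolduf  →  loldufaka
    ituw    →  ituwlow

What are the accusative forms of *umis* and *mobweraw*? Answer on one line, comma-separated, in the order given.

Looking at the final consonant of each stem: -aka when the stem ends in a voiceless consonant (*mefos*, *lolduf*); -low when the stem ends in a voiced consonant (*eazor*, *sebaz*, *ituw*).
The final consonant of *umis* is /s/, which is voiceless, so the suffix is -aka, giving *umisaka*.
*mobweraw*: final consonant = /w/, voiced → -low → *mobwerawlow*.

umisaka, mobwerawlow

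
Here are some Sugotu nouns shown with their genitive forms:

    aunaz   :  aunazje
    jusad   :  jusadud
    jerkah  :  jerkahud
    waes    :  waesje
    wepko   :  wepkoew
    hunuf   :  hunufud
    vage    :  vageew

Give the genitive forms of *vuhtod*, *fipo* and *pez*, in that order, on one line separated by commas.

The pattern is sibilance of the final sound: -je when the stem ends in a sibilant (*aunaz*, *waes*); -ud when the stem ends in a non-sibilant consonant (*jusad*, *jerkah*, *hunuf*); -ew when the stem ends in a vowel (*wepko*, *vage*).
*vuhtod*: final sound = /d/, a non-sibilant consonant → -ud → *vuhtodud*.
*fipo*: final sound = /o/, a vowel → -ew → *fipoew*.
The final sound of *pez* is /z/, which is a sibilant, so the suffix is -je, giving *pezje*.

vuhtodud, fipoew, pezje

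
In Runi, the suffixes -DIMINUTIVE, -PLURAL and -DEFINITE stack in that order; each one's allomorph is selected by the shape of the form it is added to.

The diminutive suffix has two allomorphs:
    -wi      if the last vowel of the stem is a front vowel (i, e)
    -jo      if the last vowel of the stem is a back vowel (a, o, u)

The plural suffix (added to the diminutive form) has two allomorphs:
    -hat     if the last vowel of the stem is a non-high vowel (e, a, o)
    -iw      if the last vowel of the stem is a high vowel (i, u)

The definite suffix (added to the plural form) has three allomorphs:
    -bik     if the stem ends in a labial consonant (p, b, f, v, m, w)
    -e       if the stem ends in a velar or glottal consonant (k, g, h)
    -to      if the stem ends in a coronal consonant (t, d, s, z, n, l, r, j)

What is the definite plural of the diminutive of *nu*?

nujohatto

The last vowel of *nu* is /u/, which is a back vowel, so the diminutive suffix is -jo, giving *nujo*.
The diminutive form *nujo* — last vowel /o/ (a non-high vowel) → -hat → *nujohat*.
The plural form *nujohat*: final consonant = /t/, coronal → -to → *nujohatto*.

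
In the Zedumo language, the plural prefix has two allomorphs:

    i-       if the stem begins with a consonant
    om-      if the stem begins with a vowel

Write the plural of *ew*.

omew

Since the first sound of *ew* is /e/ (a vowel), it takes om-, giving *omew*.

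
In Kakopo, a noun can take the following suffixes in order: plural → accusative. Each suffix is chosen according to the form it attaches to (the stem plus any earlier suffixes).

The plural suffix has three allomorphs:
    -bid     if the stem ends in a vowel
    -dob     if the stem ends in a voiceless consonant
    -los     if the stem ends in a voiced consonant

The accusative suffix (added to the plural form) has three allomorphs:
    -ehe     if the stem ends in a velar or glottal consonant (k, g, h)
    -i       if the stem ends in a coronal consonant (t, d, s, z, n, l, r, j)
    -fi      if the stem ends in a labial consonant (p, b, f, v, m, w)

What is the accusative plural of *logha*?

The final sound of *logha* is /a/, which is a vowel, so the plural suffix is -bid, giving *loghabid*.
The final consonant of the plural form *loghabid* is /d/, which is coronal, so the accusative suffix is -i, giving *loghabidi*.

loghabidi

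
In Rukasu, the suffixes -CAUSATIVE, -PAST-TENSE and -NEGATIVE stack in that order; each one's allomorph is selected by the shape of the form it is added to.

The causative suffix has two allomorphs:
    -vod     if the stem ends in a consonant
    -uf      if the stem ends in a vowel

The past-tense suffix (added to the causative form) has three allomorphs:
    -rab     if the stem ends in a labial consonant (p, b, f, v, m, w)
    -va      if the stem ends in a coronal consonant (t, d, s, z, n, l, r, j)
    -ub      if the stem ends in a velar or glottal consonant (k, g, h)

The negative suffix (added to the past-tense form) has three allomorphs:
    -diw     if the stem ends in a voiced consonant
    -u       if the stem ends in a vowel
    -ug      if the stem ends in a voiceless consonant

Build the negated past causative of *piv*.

The final sound of *piv* is /v/, which is a consonant, so the causative suffix is -vod, giving *pivvod*.
The causative form *pivvod*: final consonant = /d/, coronal → -va → *pivvodva*.
The final sound of the past-tense form *pivvodva* is /a/, which is a vowel, so the negative suffix is -u, giving *pivvodvau*.

pivvodvau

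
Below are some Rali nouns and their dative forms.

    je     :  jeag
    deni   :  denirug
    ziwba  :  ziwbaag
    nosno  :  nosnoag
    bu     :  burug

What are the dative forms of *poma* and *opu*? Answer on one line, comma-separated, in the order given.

pomaag, opurug

Looking at the last vowel of each stem: -rug when the last vowel of the stem is a high vowel (*deni*, *bu*); -ag when the last vowel of the stem is a non-high vowel (*je*, *ziwba*, *nosno*).
*poma* — last vowel /a/ (a non-high vowel) → -ag → *pomaag*.
Since the last vowel of *opu* is /u/ (a high vowel), it takes -rug, giving *opurug*.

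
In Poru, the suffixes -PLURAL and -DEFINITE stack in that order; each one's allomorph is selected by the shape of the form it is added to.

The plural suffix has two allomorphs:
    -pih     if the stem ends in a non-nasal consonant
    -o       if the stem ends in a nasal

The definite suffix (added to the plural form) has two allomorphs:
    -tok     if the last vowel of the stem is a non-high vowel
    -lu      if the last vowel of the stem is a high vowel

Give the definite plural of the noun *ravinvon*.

Since the final consonant of *ravinvon* is /n/ (a nasal), it takes -o, giving *ravinvono*.
The plural form *ravinvono* — last vowel /o/ (a non-high vowel) → -tok → *ravinvonotok*.

ravinvonotok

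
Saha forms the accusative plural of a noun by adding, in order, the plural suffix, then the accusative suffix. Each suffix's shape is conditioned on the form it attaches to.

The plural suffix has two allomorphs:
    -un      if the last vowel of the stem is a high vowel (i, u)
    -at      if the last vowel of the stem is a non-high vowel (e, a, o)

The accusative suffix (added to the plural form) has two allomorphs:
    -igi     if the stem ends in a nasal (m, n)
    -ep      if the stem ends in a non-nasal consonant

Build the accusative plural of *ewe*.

*ewe* — last vowel /e/ (a non-high vowel) → -at → *eweat*.
Since the final consonant of the plural form *eweat* is /t/ (non-nasal), it takes -ep, giving *eweatep*.

eweatep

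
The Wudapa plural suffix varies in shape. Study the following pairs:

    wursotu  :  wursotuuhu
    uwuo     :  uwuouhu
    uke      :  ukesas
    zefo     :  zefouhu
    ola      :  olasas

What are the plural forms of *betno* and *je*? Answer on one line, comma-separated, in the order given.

betnouhu, jesas

Looking at the last vowel of each stem: -uhu when the last vowel of the stem is a rounded vowel (*wursotu*, *uwuo*, *zefo*); -sas when the last vowel of the stem is an unrounded vowel (*uke*, *ola*).
*betno*: last vowel = /o/, a rounded vowel → -uhu → *betnouhu*.
Since the last vowel of *je* is /e/ (an unrounded vowel), it takes -sas, giving *jesas*.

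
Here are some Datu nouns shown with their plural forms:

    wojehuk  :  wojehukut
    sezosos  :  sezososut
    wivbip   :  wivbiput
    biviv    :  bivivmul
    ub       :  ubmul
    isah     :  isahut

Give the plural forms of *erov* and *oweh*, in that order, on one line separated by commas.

The suffix is conditioned by the final consonant: -ut when the stem ends in a voiceless consonant (*wojehuk*, *sezosos*, *wivbip*, *isah*); -mul when the stem ends in a voiced consonant (*biviv*, *ub*).
Since the final consonant of *erov* is /v/ (voiced), it takes -mul, giving *erovmul*.
Since the final consonant of *oweh* is /h/ (voiceless), it takes -ut, giving *owehut*.

erovmul, owehut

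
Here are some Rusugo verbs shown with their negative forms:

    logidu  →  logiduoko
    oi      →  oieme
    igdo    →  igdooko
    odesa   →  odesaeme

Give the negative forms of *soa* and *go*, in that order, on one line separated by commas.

Looking at the last vowel of each stem: -oko when the last vowel of the stem is a rounded vowel (*logidu*, *igdo*); -eme when the last vowel of the stem is an unrounded vowel (*oi*, *odesa*).
*soa*: last vowel = /a/, an unrounded vowel → -eme → *soaeme*.
*go* — last vowel /o/ (a rounded vowel) → -oko → *gooko*.

soaeme, gooko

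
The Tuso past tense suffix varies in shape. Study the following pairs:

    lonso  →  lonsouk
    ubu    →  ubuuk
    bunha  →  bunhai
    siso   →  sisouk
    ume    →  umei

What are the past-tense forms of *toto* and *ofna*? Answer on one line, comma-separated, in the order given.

totouk, ofnai

The pattern is rounding harmony: -uk when the last vowel of the stem is a rounded vowel (*lonso*, *ubu*, *siso*); -i when the last vowel of the stem is an unrounded vowel (*bunha*, *ume*).
Since the last vowel of *toto* is /o/ (a rounded vowel), it takes -uk, giving *totouk*.
Since the last vowel of *ofna* is /a/ (an unrounded vowel), it takes -i, giving *ofnai*.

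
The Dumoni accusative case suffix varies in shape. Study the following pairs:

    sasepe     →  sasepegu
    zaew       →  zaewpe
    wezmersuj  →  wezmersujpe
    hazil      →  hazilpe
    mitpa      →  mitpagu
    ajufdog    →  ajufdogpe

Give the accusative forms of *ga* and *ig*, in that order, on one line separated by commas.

The suffix is conditioned by the final sound: -pe when the stem ends in a consonant (*zaew*, *wezmersuj*, *hazil*, *ajufdog*); -gu when the stem ends in a vowel (*sasepe*, *mitpa*).
*ga*: final sound = /a/, a vowel → -gu → *gagu*.
*ig*: final sound = /g/, a consonant → -pe → *igpe*.

gagu, igpe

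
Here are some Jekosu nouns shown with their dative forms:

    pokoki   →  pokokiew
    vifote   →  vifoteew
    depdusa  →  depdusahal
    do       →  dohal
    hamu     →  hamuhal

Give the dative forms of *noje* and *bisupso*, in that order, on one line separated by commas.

nojeew, bisupsohal

The pattern is front/back vowel harmony: -ew when the last vowel of the stem is a front vowel (*pokoki*, *vifote*); -hal when the last vowel of the stem is a back vowel (*depdusa*, *do*, *hamu*).
*noje*: last vowel = /e/, a front vowel → -ew → *nojeew*.
The last vowel of *bisupso* is /o/, which is a back vowel, so the suffix is -hal, giving *bisupsohal*.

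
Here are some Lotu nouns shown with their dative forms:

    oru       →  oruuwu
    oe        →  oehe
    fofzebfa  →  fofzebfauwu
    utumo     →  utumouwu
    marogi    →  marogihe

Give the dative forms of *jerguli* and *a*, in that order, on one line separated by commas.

jergulihe, auwu

Looking at the last vowel of each stem: -he when the last vowel of the stem is a front vowel (*oe*, *marogi*); -uwu when the last vowel of the stem is a back vowel (*oru*, *fofzebfa*, *utumo*).
The last vowel of *jerguli* is /i/, which is a front vowel, so the suffix is -he, giving *jergulihe*.
*a* — last vowel /a/ (a back vowel) → -uwu → *auwu*.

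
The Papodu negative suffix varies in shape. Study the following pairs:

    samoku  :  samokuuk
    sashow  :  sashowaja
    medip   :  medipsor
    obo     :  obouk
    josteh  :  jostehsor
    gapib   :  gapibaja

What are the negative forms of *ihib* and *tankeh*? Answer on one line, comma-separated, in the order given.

The alternation tracks the final sound of the stem — -sor when the stem ends in a voiceless consonant (*medip*, *josteh*); -aja when the stem ends in a voiced consonant (*sashow*, *gapib*); -uk when the stem ends in a vowel (*samoku*, *obo*).
*ihib* — final sound /b/ (a voiced consonant) → -aja → *ihibaja*.
Since the final sound of *tankeh* is /h/ (a voiceless consonant), it takes -sor, giving *tankehsor*.

ihibaja, tankehsor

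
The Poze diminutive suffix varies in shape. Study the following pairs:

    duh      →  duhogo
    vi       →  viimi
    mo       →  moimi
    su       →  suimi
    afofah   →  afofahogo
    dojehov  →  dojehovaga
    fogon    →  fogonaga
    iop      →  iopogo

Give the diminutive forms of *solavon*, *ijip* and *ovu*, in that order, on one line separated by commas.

The alternation tracks the final sound of the stem — -ogo when the stem ends in a voiceless consonant (*duh*, *afofah*, *iop*); -aga when the stem ends in a voiced consonant (*dojehov*, *fogon*); -imi when the stem ends in a vowel (*vi*, *mo*, *su*).
Since the final sound of *solavon* is /n/ (a voiced consonant), it takes -aga, giving *solavonaga*.
*ijip* — final sound /p/ (a voiceless consonant) → -ogo → *ijipogo*.
The final sound of *ovu* is /u/, which is a vowel, so the suffix is -imi, giving *ovuimi*.

solavonaga, ijipogo, ovuimi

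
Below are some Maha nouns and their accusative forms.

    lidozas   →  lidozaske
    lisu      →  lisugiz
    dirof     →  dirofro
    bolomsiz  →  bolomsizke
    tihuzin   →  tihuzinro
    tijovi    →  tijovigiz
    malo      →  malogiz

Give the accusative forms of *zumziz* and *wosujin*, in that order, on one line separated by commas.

Looking at the final sound of each stem: -ke when the stem ends in a sibilant (*lidozas*, *bolomsiz*); -ro when the stem ends in a non-sibilant consonant (*dirof*, *tihuzin*); -giz when the stem ends in a vowel (*lisu*, *tijovi*, *malo*).
*zumziz* — final sound /z/ (a sibilant) → -ke → *zumzizke*.
*wosujin*: final sound = /n/, a non-sibilant consonant → -ro → *wosujinro*.

zumzizke, wosujinro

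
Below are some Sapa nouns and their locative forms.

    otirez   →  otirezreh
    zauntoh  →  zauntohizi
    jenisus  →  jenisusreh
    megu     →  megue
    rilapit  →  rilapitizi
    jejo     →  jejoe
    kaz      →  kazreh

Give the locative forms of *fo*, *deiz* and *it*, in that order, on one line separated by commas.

The pattern is sibilance of the final sound: -reh when the stem ends in a sibilant (*otirez*, *jenisus*, *kaz*); -izi when the stem ends in a non-sibilant consonant (*zauntoh*, *rilapit*); -e when the stem ends in a vowel (*megu*, *jejo*).
Since the final sound of *fo* is /o/ (a vowel), it takes -e, giving *foe*.
Since the final sound of *deiz* is /z/ (a sibilant), it takes -reh, giving *deizreh*.
*it* — final sound /t/ (a non-sibilant consonant) → -izi → *itizi*.

foe, deizreh, itizi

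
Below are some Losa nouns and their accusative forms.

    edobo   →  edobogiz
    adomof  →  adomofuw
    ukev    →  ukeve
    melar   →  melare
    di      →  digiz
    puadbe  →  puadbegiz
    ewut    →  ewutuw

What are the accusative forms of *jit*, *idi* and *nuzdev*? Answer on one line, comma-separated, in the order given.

The suffix is conditioned by the final sound: -uw when the stem ends in a voiceless consonant (*adomof*, *ewut*); -e when the stem ends in a voiced consonant (*ukev*, *melar*); -giz when the stem ends in a vowel (*edobo*, *di*, *puadbe*).
The final sound of *jit* is /t/, which is a voiceless consonant, so the suffix is -uw, giving *jituw*.
The final sound of *idi* is /i/, which is a vowel, so the suffix is -giz, giving *idigiz*.
Since the final sound of *nuzdev* is /v/ (a voiced consonant), it takes -e, giving *nuzdeve*.

jituw, idigiz, nuzdeve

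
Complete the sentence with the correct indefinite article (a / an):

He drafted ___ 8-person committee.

an

The indefinite article is chosen by the initial *sound* of the following word, not its spelling.
The number *8* is spoken "eight", beginning with /eɪt/ — a vowel sound.
So the article is *an*: He drafted an 8-person committee.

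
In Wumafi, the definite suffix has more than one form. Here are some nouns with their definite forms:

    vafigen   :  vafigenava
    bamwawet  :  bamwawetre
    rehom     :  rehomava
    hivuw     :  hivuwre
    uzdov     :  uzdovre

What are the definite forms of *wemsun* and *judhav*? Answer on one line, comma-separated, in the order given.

The alternation tracks the final consonant of the stem — -ava when the stem ends in a nasal (*vafigen*, *rehom*); -re when the stem ends in a non-nasal consonant (*bamwawet*, *hivuw*, *uzdov*).
*wemsun* — final consonant /n/ (a nasal) → -ava → *wemsunava*.
*judhav* — final consonant /v/ (non-nasal) → -re → *judhavre*.

wemsunava, judhavre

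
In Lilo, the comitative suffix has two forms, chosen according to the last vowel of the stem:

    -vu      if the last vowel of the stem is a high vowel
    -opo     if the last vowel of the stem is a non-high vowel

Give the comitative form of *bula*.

Since the last vowel of *bula* is /a/ (a non-high vowel), it takes -opo, giving *bulaopo*.

bulaopo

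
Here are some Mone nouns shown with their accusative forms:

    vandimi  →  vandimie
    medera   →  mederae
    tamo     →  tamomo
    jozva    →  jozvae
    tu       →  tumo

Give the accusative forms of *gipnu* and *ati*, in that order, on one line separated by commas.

The pattern is rounding harmony: -mo when the last vowel of the stem is a rounded vowel (*tamo*, *tu*); -e when the last vowel of the stem is an unrounded vowel (*vandimi*, *medera*, *jozva*).
*gipnu* — last vowel /u/ (a rounded vowel) → -mo → *gipnumo*.
*ati*: last vowel = /i/, an unrounded vowel → -e → *atie*.

gipnumo, atie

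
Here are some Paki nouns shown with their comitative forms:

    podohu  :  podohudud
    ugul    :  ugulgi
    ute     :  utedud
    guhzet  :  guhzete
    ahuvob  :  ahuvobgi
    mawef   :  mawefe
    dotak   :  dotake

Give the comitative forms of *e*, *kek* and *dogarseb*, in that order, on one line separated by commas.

edud, keke, dogarsebgi

The pattern is voicing of the final sound: -e when the stem ends in a voiceless consonant (*guhzet*, *mawef*, *dotak*); -gi when the stem ends in a voiced consonant (*ugul*, *ahuvob*); -dud when the stem ends in a vowel (*podohu*, *ute*).
*e*: final sound = /e/, a vowel → -dud → *edud*.
*kek* — final sound /k/ (a voiceless consonant) → -e → *keke*.
*dogarseb* — final sound /b/ (a voiced consonant) → -gi → *dogarsebgi*.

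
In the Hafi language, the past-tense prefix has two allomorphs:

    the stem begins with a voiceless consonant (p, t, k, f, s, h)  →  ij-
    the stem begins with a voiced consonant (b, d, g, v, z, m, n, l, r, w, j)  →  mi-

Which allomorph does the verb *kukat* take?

*kukat* — first consonant /k/ (voiceless) → ij-.

ij-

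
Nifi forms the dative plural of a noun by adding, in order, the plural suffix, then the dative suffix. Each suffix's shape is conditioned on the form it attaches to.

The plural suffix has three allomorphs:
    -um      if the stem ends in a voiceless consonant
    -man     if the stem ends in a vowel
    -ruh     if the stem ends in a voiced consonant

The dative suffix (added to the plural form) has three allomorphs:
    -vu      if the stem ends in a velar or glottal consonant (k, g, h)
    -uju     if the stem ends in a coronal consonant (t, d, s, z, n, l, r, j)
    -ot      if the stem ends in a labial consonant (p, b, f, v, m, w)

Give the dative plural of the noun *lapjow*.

lapjowruhvu

*lapjow*: final sound = /w/, a voiced consonant → -ruh → *lapjowruh*.
Since the final consonant of the plural form *lapjowruh* is /h/ (velar/glottal), it takes -vu, giving *lapjowruhvu*.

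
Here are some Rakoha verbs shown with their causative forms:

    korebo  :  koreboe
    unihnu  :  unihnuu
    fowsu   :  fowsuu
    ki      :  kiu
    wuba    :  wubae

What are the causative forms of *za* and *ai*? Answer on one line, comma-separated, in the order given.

The pattern is height harmony: -u when the last vowel of the stem is a high vowel (*unihnu*, *fowsu*, *ki*); -e when the last vowel of the stem is a non-high vowel (*korebo*, *wuba*).
The last vowel of *za* is /a/, which is a non-high vowel, so the suffix is -e, giving *zae*.
*ai* — last vowel /i/ (a high vowel) → -u → *aiu*.

zae, aiu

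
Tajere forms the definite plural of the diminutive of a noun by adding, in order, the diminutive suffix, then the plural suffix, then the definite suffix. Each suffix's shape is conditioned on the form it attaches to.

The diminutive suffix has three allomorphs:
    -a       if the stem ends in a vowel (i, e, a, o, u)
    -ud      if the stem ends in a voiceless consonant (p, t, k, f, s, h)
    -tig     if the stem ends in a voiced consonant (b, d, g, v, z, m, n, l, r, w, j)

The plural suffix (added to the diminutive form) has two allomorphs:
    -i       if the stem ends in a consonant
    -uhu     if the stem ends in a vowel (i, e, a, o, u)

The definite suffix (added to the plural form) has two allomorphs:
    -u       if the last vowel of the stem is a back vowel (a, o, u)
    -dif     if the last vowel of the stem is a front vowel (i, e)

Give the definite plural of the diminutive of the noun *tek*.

tekudidif

Since the final sound of *tek* is /k/ (a voiceless consonant), it takes -ud, giving *tekud*.
The diminutive form *tekud*: final sound = /d/, a consonant → -i → *tekudi*.
The plural form *tekudi*: last vowel = /i/, a front vowel → -dif → *tekudidif*.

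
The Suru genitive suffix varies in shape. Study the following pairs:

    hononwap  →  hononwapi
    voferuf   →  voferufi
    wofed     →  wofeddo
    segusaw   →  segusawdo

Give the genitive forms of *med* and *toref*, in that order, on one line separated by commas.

The alternation tracks the final consonant of the stem — -i when the stem ends in a voiceless consonant (*hononwap*, *voferuf*); -do when the stem ends in a voiced consonant (*wofed*, *segusaw*).
The final consonant of *med* is /d/, which is voiced, so the suffix is -do, giving *meddo*.
Since the final consonant of *toref* is /f/ (voiceless), it takes -i, giving *torefi*.

meddo, torefi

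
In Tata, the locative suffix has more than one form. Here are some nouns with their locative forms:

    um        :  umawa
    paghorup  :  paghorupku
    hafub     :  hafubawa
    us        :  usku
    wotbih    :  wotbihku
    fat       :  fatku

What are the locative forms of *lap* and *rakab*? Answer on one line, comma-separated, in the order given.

lapku, rakabawa

The pattern is voicing of the final consonant: -ku when the stem ends in a voiceless consonant (*paghorup*, *us*, *wotbih*, *fat*); -awa when the stem ends in a voiced consonant (*um*, *hafub*).
*lap* — final consonant /p/ (voiceless) → -ku → *lapku*.
*rakab* — final consonant /b/ (voiced) → -awa → *rakabawa*.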